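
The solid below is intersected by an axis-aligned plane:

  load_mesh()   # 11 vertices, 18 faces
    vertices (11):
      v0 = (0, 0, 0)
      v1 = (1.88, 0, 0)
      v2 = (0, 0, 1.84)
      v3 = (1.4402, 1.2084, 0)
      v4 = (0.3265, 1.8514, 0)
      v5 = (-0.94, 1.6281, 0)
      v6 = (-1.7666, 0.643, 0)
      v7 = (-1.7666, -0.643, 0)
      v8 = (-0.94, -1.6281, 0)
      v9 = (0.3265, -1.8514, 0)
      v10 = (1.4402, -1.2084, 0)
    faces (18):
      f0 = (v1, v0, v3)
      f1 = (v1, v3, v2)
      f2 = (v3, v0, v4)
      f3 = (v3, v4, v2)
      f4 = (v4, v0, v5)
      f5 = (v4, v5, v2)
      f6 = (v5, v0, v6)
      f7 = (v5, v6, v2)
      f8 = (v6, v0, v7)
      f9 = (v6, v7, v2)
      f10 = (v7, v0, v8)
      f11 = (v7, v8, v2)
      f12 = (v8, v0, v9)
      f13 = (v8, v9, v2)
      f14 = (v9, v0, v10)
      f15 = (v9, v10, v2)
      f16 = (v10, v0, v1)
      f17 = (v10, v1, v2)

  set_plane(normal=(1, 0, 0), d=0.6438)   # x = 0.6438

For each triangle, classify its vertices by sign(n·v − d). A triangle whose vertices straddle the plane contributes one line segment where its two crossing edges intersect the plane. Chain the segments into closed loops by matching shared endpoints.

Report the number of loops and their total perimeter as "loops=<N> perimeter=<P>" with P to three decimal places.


loops=1 perimeter=7.521

Straddling triangles (8 of 18):
  (v1,v0,v3) [+-+] → (0.6438, 0, 0)–(0.6438, 0.54018, 0)  len=0.5402
  (v1,v3,v2) [++-] → (0.6438, 0.54018, 1.01748)–(0.6438, 0, 1.2099)  len=0.5734
  (v3,v0,v4) [+--] → (0.6438, 0.54018, 0)–(0.6438, 1.66821, 0)  len=1.1280
  (v3,v4,v2) [+--] → (0.6438, 1.66821, 0)–(0.6438, 0.54018, 1.01748)  len=1.5191
  (v9,v0,v10) [--+] → (0.6438, -0.54018, 0)–(0.6438, -1.66821, 0)  len=1.1280
  (v9,v10,v2) [-+-] → (0.6438, -1.66821, 0)–(0.6438, -0.54018, 1.01748)  len=1.5191
  (v10,v0,v1) [+-+] → (0.6438, -0.54018, 0)–(0.6438, 0, 0)  len=0.5402
  (v10,v1,v2) [++-] → (0.6438, 0, 1.2099)–(0.6438, -0.54018, 1.01748)  len=0.5734

Chained into 1 loop(s):
  loop 1: 8 segments, perimeter = 7.5215
Total perimeter = 7.521


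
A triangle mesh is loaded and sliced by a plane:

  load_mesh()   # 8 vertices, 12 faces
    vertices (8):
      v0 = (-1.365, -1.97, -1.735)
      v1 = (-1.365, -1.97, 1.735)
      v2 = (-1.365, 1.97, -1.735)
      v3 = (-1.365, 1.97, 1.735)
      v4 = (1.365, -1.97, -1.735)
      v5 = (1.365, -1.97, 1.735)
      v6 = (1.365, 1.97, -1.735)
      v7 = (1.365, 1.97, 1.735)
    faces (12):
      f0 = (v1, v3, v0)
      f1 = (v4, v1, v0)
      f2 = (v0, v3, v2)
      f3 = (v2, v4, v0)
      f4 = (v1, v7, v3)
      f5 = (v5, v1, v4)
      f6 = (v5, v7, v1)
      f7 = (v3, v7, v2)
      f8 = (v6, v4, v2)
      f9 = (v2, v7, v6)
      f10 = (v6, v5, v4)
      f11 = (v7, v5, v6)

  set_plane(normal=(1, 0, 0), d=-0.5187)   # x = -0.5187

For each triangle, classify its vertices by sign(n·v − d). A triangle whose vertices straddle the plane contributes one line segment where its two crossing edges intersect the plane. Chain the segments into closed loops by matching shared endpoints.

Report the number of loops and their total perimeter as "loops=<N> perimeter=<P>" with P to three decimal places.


Straddling triangles (8 of 12):
  (v4,v1,v0) [+--] → (-0.5187, -1.97, 0.6593)–(-0.5187, -1.97, -1.735)  len=2.3943
  (v2,v4,v0) [-+-] → (-0.5187, 0.7486, -1.735)–(-0.5187, -1.97, -1.735)  len=2.7186
  (v1,v7,v3) [-+-] → (-0.5187, -0.7486, 1.735)–(-0.5187, 1.97, 1.735)  len=2.7186
  (v5,v1,v4) [+-+] → (-0.5187, -1.97, 1.735)–(-0.5187, -1.97, 0.6593)  len=1.0757
  (v5,v7,v1) [++-] → (-0.5187, -0.7486, 1.735)–(-0.5187, -1.97, 1.735)  len=1.2214
  (v3,v7,v2) [-+-] → (-0.5187, 1.97, 1.735)–(-0.5187, 1.97, -0.6593)  len=2.3943
  (v6,v4,v2) [++-] → (-0.5187, 0.7486, -1.735)–(-0.5187, 1.97, -1.735)  len=1.2214
  (v2,v7,v6) [-++] → (-0.5187, 1.97, -0.6593)–(-0.5187, 1.97, -1.735)  len=1.0757

Chained into 1 loop(s):
  loop 1: 8 segments, perimeter = 14.8200
Total perimeter = 14.820

loops=1 perimeter=14.820


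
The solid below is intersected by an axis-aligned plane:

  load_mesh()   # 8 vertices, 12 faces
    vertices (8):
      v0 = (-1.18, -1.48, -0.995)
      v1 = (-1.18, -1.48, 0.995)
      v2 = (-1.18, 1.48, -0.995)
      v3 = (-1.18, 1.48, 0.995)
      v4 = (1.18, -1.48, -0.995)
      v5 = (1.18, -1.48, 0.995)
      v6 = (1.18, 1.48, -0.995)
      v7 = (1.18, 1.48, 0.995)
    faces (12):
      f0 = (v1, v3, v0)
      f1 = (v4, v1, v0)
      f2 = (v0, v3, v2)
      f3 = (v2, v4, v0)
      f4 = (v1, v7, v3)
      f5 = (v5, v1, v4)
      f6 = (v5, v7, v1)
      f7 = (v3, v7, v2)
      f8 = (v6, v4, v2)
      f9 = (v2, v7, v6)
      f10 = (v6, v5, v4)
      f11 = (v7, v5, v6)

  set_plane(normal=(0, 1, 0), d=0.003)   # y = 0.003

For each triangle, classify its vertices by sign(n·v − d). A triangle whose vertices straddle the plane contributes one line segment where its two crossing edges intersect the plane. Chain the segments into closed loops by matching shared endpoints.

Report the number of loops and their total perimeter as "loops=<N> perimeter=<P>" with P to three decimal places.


loops=1 perimeter=8.700

Straddling triangles (8 of 12):
  (v1,v3,v0) [-+-] → (-1.18, 0.003, 0.995)–(-1.18, 0.003, 0.00201689)  len=0.9930
  (v0,v3,v2) [-++] → (-1.18, 0.003, 0.00201689)–(-1.18, 0.003, -0.995)  len=0.9970
  (v2,v4,v0) [+--] → (-0.00239189, 0.003, -0.995)–(-1.18, 0.003, -0.995)  len=1.1776
  (v1,v7,v3) [-++] → (0.00239189, 0.003, 0.995)–(-1.18, 0.003, 0.995)  len=1.1824
  (v5,v7,v1) [-+-] → (1.18, 0.003, 0.995)–(0.00239189, 0.003, 0.995)  len=1.1776
  (v6,v4,v2) [+-+] → (1.18, 0.003, -0.995)–(-0.00239189, 0.003, -0.995)  len=1.1824
  (v6,v5,v4) [+--] → (1.18, 0.003, -0.00201689)–(1.18, 0.003, -0.995)  len=0.9930
  (v7,v5,v6) [+-+] → (1.18, 0.003, 0.995)–(1.18, 0.003, -0.00201689)  len=0.9970

Chained into 1 loop(s):
  loop 1: 8 segments, perimeter = 8.7000
Total perimeter = 8.700


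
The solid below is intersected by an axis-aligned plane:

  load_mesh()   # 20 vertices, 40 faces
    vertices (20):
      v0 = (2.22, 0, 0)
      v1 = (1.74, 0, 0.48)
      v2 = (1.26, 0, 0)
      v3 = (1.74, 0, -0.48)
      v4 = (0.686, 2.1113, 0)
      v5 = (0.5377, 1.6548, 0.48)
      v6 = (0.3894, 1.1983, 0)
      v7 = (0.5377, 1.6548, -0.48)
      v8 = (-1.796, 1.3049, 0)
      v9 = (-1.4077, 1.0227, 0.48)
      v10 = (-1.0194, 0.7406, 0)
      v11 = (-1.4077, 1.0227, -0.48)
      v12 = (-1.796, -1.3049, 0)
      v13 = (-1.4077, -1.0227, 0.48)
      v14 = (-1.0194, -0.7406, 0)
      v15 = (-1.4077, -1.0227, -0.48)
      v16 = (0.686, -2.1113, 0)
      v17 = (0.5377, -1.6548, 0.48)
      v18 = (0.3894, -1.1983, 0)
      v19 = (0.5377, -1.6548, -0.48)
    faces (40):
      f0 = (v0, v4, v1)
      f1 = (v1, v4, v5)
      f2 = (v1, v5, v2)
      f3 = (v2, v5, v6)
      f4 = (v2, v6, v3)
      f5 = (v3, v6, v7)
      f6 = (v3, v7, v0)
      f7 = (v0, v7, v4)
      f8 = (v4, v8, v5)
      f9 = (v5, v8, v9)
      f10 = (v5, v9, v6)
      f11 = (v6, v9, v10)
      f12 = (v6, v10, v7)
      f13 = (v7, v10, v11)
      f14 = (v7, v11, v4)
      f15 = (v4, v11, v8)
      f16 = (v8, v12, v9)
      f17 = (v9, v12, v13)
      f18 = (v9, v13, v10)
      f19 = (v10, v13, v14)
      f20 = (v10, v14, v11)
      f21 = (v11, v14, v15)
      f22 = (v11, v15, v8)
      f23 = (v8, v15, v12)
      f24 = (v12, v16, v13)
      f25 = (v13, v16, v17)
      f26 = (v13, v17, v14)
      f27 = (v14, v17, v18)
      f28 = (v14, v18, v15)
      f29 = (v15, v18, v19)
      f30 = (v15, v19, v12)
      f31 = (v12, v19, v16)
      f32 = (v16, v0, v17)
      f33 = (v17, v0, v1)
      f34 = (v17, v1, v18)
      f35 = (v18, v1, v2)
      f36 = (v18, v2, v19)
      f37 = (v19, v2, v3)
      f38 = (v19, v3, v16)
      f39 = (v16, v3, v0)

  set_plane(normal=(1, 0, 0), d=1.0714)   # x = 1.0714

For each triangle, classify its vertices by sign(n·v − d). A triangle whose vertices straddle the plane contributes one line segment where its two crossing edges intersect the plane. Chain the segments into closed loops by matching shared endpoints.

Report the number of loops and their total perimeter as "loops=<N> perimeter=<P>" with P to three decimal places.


loops=2 perimeter=6.533

Straddling triangles (16 of 40):
  (v0,v4,v1) [+-+] → (1.0714, 1.58086, 0)–(1.0714, 1.33929, 0.175514)  len=0.2986
  (v1,v4,v5) [+--] → (1.0714, 1.33929, 0.175514)–(1.0714, 0.920236, 0.48)  len=0.5180
  (v1,v5,v2) [+-+] → (1.0714, 0.920236, 0.48)–(1.0714, 0.432085, 0.125333)  len=0.6034
  (v2,v5,v6) [+--] → (1.0714, 0.432085, 0.125333)–(1.0714, 0.25959, 0)  len=0.2132
  (v2,v6,v3) [+-+] → (1.0714, 0.25959, 0)–(1.0714, 0.593206, -0.242381)  len=0.4124
  (v3,v6,v7) [+--] → (1.0714, 0.593206, -0.242381)–(1.0714, 0.920236, -0.48)  len=0.4042
  (v3,v7,v0) [+-+] → (1.0714, 0.920236, -0.48)–(1.0714, 1.12982, -0.327723)  len=0.2591
  (v0,v7,v4) [+--] → (1.0714, 1.12982, -0.327723)–(1.0714, 1.58086, 0)  len=0.5575
  (v16,v0,v17) [-+-] → (1.0714, -1.58086, 0)–(1.0714, -1.12982, 0.327723)  len=0.5575
  (v17,v0,v1) [-++] → (1.0714, -1.12982, 0.327723)–(1.0714, -0.920236, 0.48)  len=0.2591
  (v17,v1,v18) [-+-] → (1.0714, -0.920236, 0.48)–(1.0714, -0.593206, 0.242381)  len=0.4042
  (v18,v1,v2) [-++] → (1.0714, -0.593206, 0.242381)–(1.0714, -0.25959, 0)  len=0.4124
  (v18,v2,v19) [-+-] → (1.0714, -0.25959, 0)–(1.0714, -0.432085, -0.125333)  len=0.2132
  (v19,v2,v3) [-++] → (1.0714, -0.432085, -0.125333)–(1.0714, -0.920236, -0.48)  len=0.6034
  (v19,v3,v16) [-+-] → (1.0714, -0.920236, -0.48)–(1.0714, -1.33929, -0.175514)  len=0.5180
  (v16,v3,v0) [-++] → (1.0714, -1.33929, -0.175514)–(1.0714, -1.58086, 0)  len=0.2986

Chained into 2 loop(s):
  loop 1: 8 segments, perimeter = 3.2664
  loop 2: 8 segments, perimeter = 3.2664
Total perimeter = 6.533


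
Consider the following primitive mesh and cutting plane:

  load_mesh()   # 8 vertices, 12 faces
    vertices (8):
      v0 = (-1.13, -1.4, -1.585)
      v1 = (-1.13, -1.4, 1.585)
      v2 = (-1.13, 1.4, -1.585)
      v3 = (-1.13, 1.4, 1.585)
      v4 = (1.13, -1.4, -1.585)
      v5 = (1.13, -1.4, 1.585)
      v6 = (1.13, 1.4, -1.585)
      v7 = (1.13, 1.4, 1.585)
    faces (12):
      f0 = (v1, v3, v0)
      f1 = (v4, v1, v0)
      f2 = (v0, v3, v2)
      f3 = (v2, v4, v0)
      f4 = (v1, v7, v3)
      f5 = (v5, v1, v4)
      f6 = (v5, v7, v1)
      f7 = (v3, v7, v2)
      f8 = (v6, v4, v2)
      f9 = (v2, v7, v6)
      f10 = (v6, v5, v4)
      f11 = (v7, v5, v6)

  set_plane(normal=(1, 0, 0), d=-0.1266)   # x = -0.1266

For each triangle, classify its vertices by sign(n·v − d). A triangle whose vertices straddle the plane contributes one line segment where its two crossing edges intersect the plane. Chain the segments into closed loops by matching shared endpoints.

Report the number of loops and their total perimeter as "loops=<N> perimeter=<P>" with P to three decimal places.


Straddling triangles (8 of 12):
  (v4,v1,v0) [+--] → (-0.1266, -1.4, 0.177576)–(-0.1266, -1.4, -1.585)  len=1.7626
  (v2,v4,v0) [-+-] → (-0.1266, 0.15685, -1.585)–(-0.1266, -1.4, -1.585)  len=1.5568
  (v1,v7,v3) [-+-] → (-0.1266, -0.15685, 1.585)–(-0.1266, 1.4, 1.585)  len=1.5568
  (v5,v1,v4) [+-+] → (-0.1266, -1.4, 1.585)–(-0.1266, -1.4, 0.177576)  len=1.4074
  (v5,v7,v1) [++-] → (-0.1266, -0.15685, 1.585)–(-0.1266, -1.4, 1.585)  len=1.2432
  (v3,v7,v2) [-+-] → (-0.1266, 1.4, 1.585)–(-0.1266, 1.4, -0.177576)  len=1.7626
  (v6,v4,v2) [++-] → (-0.1266, 0.15685, -1.585)–(-0.1266, 1.4, -1.585)  len=1.2432
  (v2,v7,v6) [-++] → (-0.1266, 1.4, -0.177576)–(-0.1266, 1.4, -1.585)  len=1.4074

Chained into 1 loop(s):
  loop 1: 8 segments, perimeter = 11.9400
Total perimeter = 11.940

loops=1 perimeter=11.940


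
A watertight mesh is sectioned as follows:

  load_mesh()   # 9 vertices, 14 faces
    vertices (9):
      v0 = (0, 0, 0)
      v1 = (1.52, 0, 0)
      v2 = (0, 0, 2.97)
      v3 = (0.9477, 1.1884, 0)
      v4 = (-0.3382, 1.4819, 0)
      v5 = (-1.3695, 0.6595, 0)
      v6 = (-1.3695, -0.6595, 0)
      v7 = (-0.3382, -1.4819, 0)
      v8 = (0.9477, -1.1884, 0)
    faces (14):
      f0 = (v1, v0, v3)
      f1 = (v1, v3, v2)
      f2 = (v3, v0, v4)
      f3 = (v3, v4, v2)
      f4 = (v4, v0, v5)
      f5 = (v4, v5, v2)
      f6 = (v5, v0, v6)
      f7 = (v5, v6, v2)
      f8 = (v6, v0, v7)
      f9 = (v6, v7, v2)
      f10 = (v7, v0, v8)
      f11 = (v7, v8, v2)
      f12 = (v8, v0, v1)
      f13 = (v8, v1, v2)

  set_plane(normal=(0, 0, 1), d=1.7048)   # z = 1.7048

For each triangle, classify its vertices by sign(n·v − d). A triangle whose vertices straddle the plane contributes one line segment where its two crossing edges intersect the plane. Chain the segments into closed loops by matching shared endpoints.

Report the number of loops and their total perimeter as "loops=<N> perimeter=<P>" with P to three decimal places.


Straddling triangles (7 of 14):
  (v1,v3,v2) [--+] → (0.403714, 0.50625, 1.7048)–(0.64751, 0, 1.7048)  len=0.5619
  (v3,v4,v2) [--+] → (-0.144071, 0.631279, 1.7048)–(0.403714, 0.50625, 1.7048)  len=0.5619
  (v4,v5,v2) [--+] → (-0.583398, 0.280943, 1.7048)–(-0.144071, 0.631279, 1.7048)  len=0.5619
  (v5,v6,v2) [--+] → (-0.583398, -0.280943, 1.7048)–(-0.583398, 0.280943, 1.7048)  len=0.5619
  (v6,v7,v2) [--+] → (-0.144071, -0.631279, 1.7048)–(-0.583398, -0.280943, 1.7048)  len=0.5619
  (v7,v8,v2) [--+] → (0.403714, -0.50625, 1.7048)–(-0.144071, -0.631279, 1.7048)  len=0.5619
  (v8,v1,v2) [--+] → (0.64751, 0, 1.7048)–(0.403714, -0.50625, 1.7048)  len=0.5619

Chained into 1 loop(s):
  loop 1: 7 segments, perimeter = 3.9332
Total perimeter = 3.933

loops=1 perimeter=3.933


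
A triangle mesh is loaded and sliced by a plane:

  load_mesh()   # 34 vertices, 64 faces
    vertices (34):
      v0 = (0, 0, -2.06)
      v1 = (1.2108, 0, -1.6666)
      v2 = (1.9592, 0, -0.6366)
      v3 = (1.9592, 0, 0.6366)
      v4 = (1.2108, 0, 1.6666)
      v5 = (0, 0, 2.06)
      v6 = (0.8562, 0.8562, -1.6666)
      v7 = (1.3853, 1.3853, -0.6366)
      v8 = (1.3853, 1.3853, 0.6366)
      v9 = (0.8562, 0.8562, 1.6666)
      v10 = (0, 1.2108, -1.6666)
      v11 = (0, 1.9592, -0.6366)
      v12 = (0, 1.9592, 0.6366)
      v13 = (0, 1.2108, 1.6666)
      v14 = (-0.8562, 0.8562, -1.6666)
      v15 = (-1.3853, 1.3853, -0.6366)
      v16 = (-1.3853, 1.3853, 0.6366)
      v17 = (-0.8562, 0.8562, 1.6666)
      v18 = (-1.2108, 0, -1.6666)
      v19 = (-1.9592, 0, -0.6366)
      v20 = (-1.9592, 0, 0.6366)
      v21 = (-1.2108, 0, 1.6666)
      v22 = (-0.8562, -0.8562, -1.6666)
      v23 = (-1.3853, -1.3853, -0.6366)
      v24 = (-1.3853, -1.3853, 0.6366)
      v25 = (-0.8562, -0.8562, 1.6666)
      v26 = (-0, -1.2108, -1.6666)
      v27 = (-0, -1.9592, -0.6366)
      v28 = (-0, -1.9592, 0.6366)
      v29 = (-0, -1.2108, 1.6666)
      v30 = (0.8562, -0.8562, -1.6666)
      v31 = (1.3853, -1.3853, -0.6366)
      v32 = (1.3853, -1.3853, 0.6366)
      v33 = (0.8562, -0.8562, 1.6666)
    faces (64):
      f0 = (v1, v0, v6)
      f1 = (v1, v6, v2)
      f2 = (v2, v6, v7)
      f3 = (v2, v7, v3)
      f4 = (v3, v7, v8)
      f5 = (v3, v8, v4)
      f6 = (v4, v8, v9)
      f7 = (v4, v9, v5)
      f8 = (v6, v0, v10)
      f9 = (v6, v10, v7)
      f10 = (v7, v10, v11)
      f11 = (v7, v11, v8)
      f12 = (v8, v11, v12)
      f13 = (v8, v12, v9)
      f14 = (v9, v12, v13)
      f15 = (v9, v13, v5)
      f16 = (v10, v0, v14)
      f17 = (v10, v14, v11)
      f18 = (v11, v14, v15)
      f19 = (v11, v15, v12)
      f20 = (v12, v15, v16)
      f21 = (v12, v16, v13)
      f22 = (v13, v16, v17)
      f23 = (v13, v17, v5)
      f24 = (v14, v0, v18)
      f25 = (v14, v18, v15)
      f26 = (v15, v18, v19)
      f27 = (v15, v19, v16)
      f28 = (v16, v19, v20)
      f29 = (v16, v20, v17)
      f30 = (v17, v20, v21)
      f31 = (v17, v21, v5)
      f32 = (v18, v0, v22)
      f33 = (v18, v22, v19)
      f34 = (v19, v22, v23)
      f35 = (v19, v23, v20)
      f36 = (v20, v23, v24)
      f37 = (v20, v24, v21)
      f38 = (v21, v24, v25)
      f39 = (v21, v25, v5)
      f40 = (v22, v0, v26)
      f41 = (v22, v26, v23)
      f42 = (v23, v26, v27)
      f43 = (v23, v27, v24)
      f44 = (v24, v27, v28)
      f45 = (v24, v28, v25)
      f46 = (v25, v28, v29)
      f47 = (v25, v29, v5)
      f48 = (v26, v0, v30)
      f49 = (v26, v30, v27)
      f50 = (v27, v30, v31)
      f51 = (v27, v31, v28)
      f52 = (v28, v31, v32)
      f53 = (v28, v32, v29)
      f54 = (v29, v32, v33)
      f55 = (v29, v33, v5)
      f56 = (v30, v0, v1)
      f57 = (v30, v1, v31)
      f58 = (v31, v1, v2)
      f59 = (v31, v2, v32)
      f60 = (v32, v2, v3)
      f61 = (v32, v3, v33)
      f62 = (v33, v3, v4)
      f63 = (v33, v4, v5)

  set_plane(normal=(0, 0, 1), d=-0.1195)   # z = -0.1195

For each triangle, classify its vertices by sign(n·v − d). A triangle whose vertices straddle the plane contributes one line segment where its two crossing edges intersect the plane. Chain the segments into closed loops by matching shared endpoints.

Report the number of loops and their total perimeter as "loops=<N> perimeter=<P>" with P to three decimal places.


loops=1 perimeter=11.996

Straddling triangles (16 of 64):
  (v2,v7,v3) [--+] → (1.61838, 0.822671, -0.1195)–(1.9592, 0, -0.1195)  len=0.8905
  (v3,v7,v8) [+-+] → (1.61838, 0.822671, -0.1195)–(1.3853, 1.3853, -0.1195)  len=0.6090
  (v7,v11,v8) [--+] → (0.562629, 1.72612, -0.1195)–(1.3853, 1.3853, -0.1195)  len=0.8905
  (v8,v11,v12) [+-+] → (0.562629, 1.72612, -0.1195)–(0, 1.9592, -0.1195)  len=0.6090
  (v11,v15,v12) [--+] → (-0.822671, 1.61838, -0.1195)–(0, 1.9592, -0.1195)  len=0.8905
  (v12,v15,v16) [+-+] → (-0.822671, 1.61838, -0.1195)–(-1.3853, 1.3853, -0.1195)  len=0.6090
  (v15,v19,v16) [--+] → (-1.72612, 0.562629, -0.1195)–(-1.3853, 1.3853, -0.1195)  len=0.8905
  (v16,v19,v20) [+-+] → (-1.72612, 0.562629, -0.1195)–(-1.9592, 0, -0.1195)  len=0.6090
  (v19,v23,v20) [--+] → (-1.61838, -0.822671, -0.1195)–(-1.9592, 0, -0.1195)  len=0.8905
  (v20,v23,v24) [+-+] → (-1.61838, -0.822671, -0.1195)–(-1.3853, -1.3853, -0.1195)  len=0.6090
  (v23,v27,v24) [--+] → (-0.562629, -1.72612, -0.1195)–(-1.3853, -1.3853, -0.1195)  len=0.8905
  (v24,v27,v28) [+-+] → (-0.562629, -1.72612, -0.1195)–(0, -1.9592, -0.1195)  len=0.6090
  (v27,v31,v28) [--+] → (0.822671, -1.61838, -0.1195)–(0, -1.9592, -0.1195)  len=0.8905
  (v28,v31,v32) [+-+] → (0.822671, -1.61838, -0.1195)–(1.3853, -1.3853, -0.1195)  len=0.6090
  (v31,v2,v32) [--+] → (1.72612, -0.562629, -0.1195)–(1.3853, -1.3853, -0.1195)  len=0.8905
  (v32,v2,v3) [+-+] → (1.72612, -0.562629, -0.1195)–(1.9592, 0, -0.1195)  len=0.6090

Chained into 1 loop(s):
  loop 1: 16 segments, perimeter = 11.9958
Total perimeter = 11.996


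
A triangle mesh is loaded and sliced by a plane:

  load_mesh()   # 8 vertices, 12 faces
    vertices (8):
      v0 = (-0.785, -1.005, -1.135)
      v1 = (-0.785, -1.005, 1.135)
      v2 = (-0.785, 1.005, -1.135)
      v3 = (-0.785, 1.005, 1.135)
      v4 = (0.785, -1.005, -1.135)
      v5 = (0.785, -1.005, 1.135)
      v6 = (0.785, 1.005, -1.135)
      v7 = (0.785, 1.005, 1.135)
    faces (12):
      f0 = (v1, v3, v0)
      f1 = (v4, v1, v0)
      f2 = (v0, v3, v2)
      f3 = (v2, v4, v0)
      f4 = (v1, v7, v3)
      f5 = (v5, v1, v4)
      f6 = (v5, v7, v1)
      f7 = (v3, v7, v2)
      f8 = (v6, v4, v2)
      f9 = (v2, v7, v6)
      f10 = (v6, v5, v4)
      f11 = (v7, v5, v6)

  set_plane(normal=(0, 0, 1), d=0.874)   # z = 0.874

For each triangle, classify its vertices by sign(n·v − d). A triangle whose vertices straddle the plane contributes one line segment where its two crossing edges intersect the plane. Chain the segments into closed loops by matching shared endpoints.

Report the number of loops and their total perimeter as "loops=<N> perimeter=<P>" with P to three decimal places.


loops=1 perimeter=7.160

Straddling triangles (8 of 12):
  (v1,v3,v0) [++-] → (-0.785, 0.773894, 0.874)–(-0.785, -1.005, 0.874)  len=1.7789
  (v4,v1,v0) [-+-] → (-0.604485, -1.005, 0.874)–(-0.785, -1.005, 0.874)  len=0.1805
  (v0,v3,v2) [-+-] → (-0.785, 0.773894, 0.874)–(-0.785, 1.005, 0.874)  len=0.2311
  (v5,v1,v4) [++-] → (-0.604485, -1.005, 0.874)–(0.785, -1.005, 0.874)  len=1.3895
  (v3,v7,v2) [++-] → (0.604485, 1.005, 0.874)–(-0.785, 1.005, 0.874)  len=1.3895
  (v2,v7,v6) [-+-] → (0.604485, 1.005, 0.874)–(0.785, 1.005, 0.874)  len=0.1805
  (v6,v5,v4) [-+-] → (0.785, -0.773894, 0.874)–(0.785, -1.005, 0.874)  len=0.2311
  (v7,v5,v6) [++-] → (0.785, -0.773894, 0.874)–(0.785, 1.005, 0.874)  len=1.7789

Chained into 1 loop(s):
  loop 1: 8 segments, perimeter = 7.1600
Total perimeter = 7.160


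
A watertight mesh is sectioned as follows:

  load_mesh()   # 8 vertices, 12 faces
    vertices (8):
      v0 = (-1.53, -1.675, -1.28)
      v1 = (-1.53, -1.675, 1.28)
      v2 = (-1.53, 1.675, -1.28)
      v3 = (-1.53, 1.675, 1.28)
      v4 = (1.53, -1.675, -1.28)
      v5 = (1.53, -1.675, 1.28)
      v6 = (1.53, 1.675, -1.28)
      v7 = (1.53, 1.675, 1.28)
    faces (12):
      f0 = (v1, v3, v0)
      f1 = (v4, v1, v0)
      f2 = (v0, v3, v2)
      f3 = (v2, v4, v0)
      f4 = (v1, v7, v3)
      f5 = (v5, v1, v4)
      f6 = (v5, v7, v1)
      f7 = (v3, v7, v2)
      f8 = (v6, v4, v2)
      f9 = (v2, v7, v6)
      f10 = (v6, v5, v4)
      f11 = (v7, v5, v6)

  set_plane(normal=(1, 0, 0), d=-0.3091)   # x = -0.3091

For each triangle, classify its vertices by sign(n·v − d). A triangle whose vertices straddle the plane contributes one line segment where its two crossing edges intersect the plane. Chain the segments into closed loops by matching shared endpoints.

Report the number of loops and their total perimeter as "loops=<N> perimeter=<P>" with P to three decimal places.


loops=1 perimeter=11.820

Straddling triangles (8 of 12):
  (v4,v1,v0) [+--] → (-0.3091, -1.675, 0.258593)–(-0.3091, -1.675, -1.28)  len=1.5386
  (v2,v4,v0) [-+-] → (-0.3091, 0.338394, -1.28)–(-0.3091, -1.675, -1.28)  len=2.0134
  (v1,v7,v3) [-+-] → (-0.3091, -0.338394, 1.28)–(-0.3091, 1.675, 1.28)  len=2.0134
  (v5,v1,v4) [+-+] → (-0.3091, -1.675, 1.28)–(-0.3091, -1.675, 0.258593)  len=1.0214
  (v5,v7,v1) [++-] → (-0.3091, -0.338394, 1.28)–(-0.3091, -1.675, 1.28)  len=1.3366
  (v3,v7,v2) [-+-] → (-0.3091, 1.675, 1.28)–(-0.3091, 1.675, -0.258593)  len=1.5386
  (v6,v4,v2) [++-] → (-0.3091, 0.338394, -1.28)–(-0.3091, 1.675, -1.28)  len=1.3366
  (v2,v7,v6) [-++] → (-0.3091, 1.675, -0.258593)–(-0.3091, 1.675, -1.28)  len=1.0214

Chained into 1 loop(s):
  loop 1: 8 segments, perimeter = 11.8200
Total perimeter = 11.820


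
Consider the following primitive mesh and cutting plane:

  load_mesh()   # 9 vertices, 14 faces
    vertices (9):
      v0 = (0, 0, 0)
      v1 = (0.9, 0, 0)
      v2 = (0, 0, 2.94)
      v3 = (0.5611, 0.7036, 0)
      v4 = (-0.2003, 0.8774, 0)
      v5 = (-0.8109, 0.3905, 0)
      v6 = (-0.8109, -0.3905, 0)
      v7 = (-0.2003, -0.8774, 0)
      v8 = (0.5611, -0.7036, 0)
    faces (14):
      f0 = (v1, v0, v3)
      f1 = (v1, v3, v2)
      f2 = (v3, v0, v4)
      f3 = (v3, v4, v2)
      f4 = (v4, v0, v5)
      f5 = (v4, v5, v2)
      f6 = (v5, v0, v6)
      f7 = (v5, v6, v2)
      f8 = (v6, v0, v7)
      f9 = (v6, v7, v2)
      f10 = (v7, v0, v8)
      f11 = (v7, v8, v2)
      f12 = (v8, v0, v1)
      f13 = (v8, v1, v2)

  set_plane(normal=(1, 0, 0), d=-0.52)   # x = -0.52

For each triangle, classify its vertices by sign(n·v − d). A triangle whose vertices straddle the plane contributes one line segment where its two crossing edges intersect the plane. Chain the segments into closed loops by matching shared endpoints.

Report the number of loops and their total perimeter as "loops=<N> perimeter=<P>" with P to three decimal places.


Straddling triangles (6 of 14):
  (v4,v0,v5) [++-] → (-0.52, 0.250413, 0)–(-0.52, 0.622467, 0)  len=0.3721
  (v4,v5,v2) [+-+] → (-0.52, 0.622467, 0)–(-0.52, 0.250413, 1.05469)  len=1.1184
  (v5,v0,v6) [-+-] → (-0.52, 0.250413, 0)–(-0.52, -0.250413, 0)  len=0.5008
  (v5,v6,v2) [--+] → (-0.52, -0.250413, 1.05469)–(-0.52, 0.250413, 1.05469)  len=0.5008
  (v6,v0,v7) [-++] → (-0.52, -0.250413, 0)–(-0.52, -0.622467, 0)  len=0.3721
  (v6,v7,v2) [-++] → (-0.52, -0.622467, 0)–(-0.52, -0.250413, 1.05469)  len=1.1184

Chained into 1 loop(s):
  loop 1: 6 segments, perimeter = 3.9825
Total perimeter = 3.983

loops=1 perimeter=3.983


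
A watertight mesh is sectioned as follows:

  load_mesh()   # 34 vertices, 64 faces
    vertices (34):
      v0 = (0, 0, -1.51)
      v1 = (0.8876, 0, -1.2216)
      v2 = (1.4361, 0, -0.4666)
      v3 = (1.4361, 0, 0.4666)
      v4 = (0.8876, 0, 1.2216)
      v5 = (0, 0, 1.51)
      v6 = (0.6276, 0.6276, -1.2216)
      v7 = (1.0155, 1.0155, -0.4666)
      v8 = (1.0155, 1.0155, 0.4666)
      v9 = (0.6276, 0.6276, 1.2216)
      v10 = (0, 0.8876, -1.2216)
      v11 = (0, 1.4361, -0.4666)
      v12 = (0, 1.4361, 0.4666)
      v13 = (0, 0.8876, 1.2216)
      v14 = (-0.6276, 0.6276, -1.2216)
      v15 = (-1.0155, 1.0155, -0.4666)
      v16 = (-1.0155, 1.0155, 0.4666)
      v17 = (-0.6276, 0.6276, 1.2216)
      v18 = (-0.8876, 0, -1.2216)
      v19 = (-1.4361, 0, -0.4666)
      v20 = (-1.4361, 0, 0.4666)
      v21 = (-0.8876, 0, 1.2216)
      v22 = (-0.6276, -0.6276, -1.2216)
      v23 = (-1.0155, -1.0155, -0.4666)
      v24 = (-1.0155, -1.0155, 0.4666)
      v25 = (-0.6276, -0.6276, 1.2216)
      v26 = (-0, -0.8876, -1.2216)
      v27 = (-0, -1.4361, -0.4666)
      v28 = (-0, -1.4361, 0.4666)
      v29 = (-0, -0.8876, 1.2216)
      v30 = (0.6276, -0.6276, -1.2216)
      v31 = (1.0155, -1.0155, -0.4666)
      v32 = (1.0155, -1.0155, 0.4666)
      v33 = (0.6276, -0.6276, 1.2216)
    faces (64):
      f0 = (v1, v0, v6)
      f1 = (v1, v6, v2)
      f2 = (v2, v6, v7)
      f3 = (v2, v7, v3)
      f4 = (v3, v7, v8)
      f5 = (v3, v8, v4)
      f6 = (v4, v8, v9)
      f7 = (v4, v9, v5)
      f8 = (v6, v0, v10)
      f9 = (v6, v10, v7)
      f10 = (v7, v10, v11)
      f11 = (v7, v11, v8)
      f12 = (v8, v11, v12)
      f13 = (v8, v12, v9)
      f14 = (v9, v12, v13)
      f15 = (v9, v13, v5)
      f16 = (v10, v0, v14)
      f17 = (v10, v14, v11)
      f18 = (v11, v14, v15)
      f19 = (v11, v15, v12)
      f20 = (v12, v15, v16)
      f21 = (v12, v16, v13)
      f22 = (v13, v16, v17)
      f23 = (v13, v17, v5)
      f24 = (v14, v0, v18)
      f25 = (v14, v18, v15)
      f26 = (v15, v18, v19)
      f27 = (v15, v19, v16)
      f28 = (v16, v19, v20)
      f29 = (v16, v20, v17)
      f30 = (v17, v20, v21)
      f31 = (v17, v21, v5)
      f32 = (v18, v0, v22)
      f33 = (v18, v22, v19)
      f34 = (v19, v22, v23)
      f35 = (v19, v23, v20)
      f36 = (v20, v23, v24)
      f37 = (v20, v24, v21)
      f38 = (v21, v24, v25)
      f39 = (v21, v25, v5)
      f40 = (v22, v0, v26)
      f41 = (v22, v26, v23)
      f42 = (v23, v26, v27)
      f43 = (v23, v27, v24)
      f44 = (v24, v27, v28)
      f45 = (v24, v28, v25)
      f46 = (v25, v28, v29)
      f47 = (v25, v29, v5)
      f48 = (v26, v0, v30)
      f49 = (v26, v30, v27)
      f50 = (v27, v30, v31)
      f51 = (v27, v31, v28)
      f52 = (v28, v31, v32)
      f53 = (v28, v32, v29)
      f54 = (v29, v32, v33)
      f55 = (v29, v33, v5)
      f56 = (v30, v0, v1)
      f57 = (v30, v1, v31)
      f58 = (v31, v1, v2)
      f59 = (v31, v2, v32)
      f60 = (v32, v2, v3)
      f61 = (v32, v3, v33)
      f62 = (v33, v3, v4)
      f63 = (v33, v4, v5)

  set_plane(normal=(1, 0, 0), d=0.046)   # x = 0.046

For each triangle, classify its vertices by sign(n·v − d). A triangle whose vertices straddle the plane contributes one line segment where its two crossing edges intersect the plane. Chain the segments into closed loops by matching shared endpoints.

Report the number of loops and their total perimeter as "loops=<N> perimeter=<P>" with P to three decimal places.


loops=1 perimeter=9.244

Straddling triangles (20 of 64):
  (v1,v0,v6) [+-+] → (0.046, 0, -1.49505)–(0.046, 0.046, -1.48886)  len=0.0464
  (v4,v9,v5) [++-] → (0.046, 0.046, 1.48886)–(0.046, 0, 1.49505)  len=0.0464
  (v6,v0,v10) [+--] → (0.046, 0.046, -1.48886)–(0.046, 0.868543, -1.2216)  len=0.8649
  (v6,v10,v7) [+-+] → (0.046, 0.868543, -1.2216)–(0.046, 0.893394, -1.1874)  len=0.0423
  (v7,v10,v11) [+--] → (0.046, 0.893394, -1.1874)–(0.046, 1.41705, -0.4666)  len=0.8909
  (v7,v11,v8) [+-+] → (0.046, 1.41705, -0.4666)–(0.046, 1.41705, -0.424328)  len=0.0423
  (v8,v11,v12) [+--] → (0.046, 1.41705, -0.424328)–(0.046, 1.41705, 0.4666)  len=0.8909
  (v8,v12,v9) [+-+] → (0.046, 1.41705, 0.4666)–(0.046, 1.37684, 0.521938)  len=0.0684
  (v9,v12,v13) [+--] → (0.046, 1.37684, 0.521938)–(0.046, 0.868543, 1.2216)  len=0.8648
  (v9,v13,v5) [+--] → (0.046, 0.868543, 1.2216)–(0.046, 0.046, 1.48886)  len=0.8649
  (v26,v0,v30) [--+] → (0.046, -0.046, -1.48886)–(0.046, -0.868543, -1.2216)  len=0.8649
  (v26,v30,v27) [-+-] → (0.046, -0.868543, -1.2216)–(0.046, -1.37684, -0.521938)  len=0.8648
  (v27,v30,v31) [-++] → (0.046, -1.37684, -0.521938)–(0.046, -1.41705, -0.4666)  len=0.0684
  (v27,v31,v28) [-+-] → (0.046, -1.41705, -0.4666)–(0.046, -1.41705, 0.424328)  len=0.8909
  (v28,v31,v32) [-++] → (0.046, -1.41705, 0.424328)–(0.046, -1.41705, 0.4666)  len=0.0423
  (v28,v32,v29) [-+-] → (0.046, -1.41705, 0.4666)–(0.046, -0.893394, 1.1874)  len=0.8909
  (v29,v32,v33) [-++] → (0.046, -0.893394, 1.1874)–(0.046, -0.868543, 1.2216)  len=0.0423
  (v29,v33,v5) [-+-] → (0.046, -0.868543, 1.2216)–(0.046, -0.046, 1.48886)  len=0.8649
  (v30,v0,v1) [+-+] → (0.046, -0.046, -1.48886)–(0.046, 0, -1.49505)  len=0.0464
  (v33,v4,v5) [++-] → (0.046, 0, 1.49505)–(0.046, -0.046, 1.48886)  len=0.0464

Chained into 1 loop(s):
  loop 1: 20 segments, perimeter = 9.2444
Total perimeter = 9.244


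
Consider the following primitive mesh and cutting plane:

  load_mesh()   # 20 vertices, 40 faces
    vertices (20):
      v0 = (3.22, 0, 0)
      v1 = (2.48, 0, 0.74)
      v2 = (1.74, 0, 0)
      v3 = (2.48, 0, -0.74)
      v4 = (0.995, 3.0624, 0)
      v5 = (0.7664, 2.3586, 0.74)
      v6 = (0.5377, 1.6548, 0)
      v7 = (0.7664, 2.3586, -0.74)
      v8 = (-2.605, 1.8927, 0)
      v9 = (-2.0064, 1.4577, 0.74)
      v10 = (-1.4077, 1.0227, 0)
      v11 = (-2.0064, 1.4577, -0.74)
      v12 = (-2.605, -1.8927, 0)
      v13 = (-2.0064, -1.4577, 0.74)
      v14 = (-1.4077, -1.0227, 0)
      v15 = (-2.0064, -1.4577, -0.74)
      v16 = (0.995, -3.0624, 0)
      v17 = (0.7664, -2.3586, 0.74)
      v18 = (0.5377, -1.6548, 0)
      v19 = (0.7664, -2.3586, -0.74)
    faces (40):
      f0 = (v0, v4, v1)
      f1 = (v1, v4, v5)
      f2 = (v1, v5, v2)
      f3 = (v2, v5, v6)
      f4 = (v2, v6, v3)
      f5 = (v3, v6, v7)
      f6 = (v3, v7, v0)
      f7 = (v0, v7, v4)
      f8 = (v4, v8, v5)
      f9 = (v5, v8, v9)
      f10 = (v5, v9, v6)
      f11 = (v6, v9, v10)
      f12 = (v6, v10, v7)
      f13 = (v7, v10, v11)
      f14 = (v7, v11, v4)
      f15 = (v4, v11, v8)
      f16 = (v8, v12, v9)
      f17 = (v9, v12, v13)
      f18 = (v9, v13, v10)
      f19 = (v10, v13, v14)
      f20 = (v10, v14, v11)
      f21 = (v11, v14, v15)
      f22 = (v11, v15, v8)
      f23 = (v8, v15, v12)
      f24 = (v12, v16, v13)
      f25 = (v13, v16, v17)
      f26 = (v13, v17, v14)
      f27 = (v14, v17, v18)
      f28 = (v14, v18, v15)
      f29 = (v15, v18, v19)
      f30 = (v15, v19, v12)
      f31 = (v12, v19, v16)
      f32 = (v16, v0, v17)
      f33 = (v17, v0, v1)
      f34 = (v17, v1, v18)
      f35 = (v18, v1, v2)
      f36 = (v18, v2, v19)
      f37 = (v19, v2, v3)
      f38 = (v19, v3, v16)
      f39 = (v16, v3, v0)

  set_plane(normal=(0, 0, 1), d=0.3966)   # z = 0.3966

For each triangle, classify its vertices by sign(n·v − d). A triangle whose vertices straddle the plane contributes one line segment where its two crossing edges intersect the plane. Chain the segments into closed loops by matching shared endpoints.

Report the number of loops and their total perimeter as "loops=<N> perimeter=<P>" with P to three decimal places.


loops=2 perimeter=29.154

Straddling triangles (20 of 40):
  (v0,v4,v1) [--+] → (1.79088, 1.42112, 0.3966)–(2.8234, 0, 0.3966)  len=1.7566
  (v1,v4,v5) [+-+] → (1.79088, 1.42112, 0.3966)–(0.872483, 2.6852, 0.3966)  len=1.5625
  (v1,v5,v2) [++-] → (1.2182, 1.26408, 0.3966)–(2.1366, 0, 0.3966)  len=1.5625
  (v2,v5,v6) [-+-] → (1.2182, 1.26408, 0.3966)–(0.660271, 2.032, 0.3966)  len=0.9492
  (v4,v8,v5) [--+] → (-0.798112, 2.1424, 0.3966)–(0.872483, 2.6852, 0.3966)  len=1.7566
  (v5,v8,v9) [+-+] → (-0.798112, 2.1424, 0.3966)–(-2.28418, 1.65956, 0.3966)  len=1.5625
  (v5,v9,v6) [++-] → (-0.8258, 1.54917, 0.3966)–(0.660271, 2.032, 0.3966)  len=1.5625
  (v6,v9,v10) [-+-] → (-0.8258, 1.54917, 0.3966)–(-1.72857, 1.25584, 0.3966)  len=0.9492
  (v8,v12,v9) [--+] → (-2.28418, -0.0970667, 0.3966)–(-2.28418, 1.65956, 0.3966)  len=1.7566
  (v9,v12,v13) [+-+] → (-2.28418, -0.0970667, 0.3966)–(-2.28418, -1.65956, 0.3966)  len=1.5625
  (v9,v13,v10) [++-] → (-1.72857, -0.30666, 0.3966)–(-1.72857, 1.25584, 0.3966)  len=1.5625
  (v10,v13,v14) [-+-] → (-1.72857, -0.30666, 0.3966)–(-1.72857, -1.25584, 0.3966)  len=0.9492
  (v12,v16,v13) [--+] → (-0.613588, -2.20237, 0.3966)–(-2.28418, -1.65956, 0.3966)  len=1.7566
  (v13,v16,v17) [+-+] → (-0.613588, -2.20237, 0.3966)–(0.872483, -2.6852, 0.3966)  len=1.5625
  (v13,v17,v14) [++-] → (-0.2425, -1.73867, 0.3966)–(-1.72857, -1.25584, 0.3966)  len=1.5625
  (v14,v17,v18) [-+-] → (-0.2425, -1.73867, 0.3966)–(0.660271, -2.032, 0.3966)  len=0.9492
  (v16,v0,v17) [--+] → (1.905, -1.26408, 0.3966)–(0.872483, -2.6852, 0.3966)  len=1.7566
  (v17,v0,v1) [+-+] → (1.905, -1.26408, 0.3966)–(2.8234, 0, 0.3966)  len=1.5625
  (v17,v1,v18) [++-] → (1.57867, -0.767917, 0.3966)–(0.660271, -2.032, 0.3966)  len=1.5625
  (v18,v1,v2) [-+-] → (1.57867, -0.767917, 0.3966)–(2.1366, 0, 0.3966)  len=0.9492

Chained into 2 loop(s):
  loop 1: 10 segments, perimeter = 16.5955
  loop 2: 10 segments, perimeter = 12.5586
Total perimeter = 29.154


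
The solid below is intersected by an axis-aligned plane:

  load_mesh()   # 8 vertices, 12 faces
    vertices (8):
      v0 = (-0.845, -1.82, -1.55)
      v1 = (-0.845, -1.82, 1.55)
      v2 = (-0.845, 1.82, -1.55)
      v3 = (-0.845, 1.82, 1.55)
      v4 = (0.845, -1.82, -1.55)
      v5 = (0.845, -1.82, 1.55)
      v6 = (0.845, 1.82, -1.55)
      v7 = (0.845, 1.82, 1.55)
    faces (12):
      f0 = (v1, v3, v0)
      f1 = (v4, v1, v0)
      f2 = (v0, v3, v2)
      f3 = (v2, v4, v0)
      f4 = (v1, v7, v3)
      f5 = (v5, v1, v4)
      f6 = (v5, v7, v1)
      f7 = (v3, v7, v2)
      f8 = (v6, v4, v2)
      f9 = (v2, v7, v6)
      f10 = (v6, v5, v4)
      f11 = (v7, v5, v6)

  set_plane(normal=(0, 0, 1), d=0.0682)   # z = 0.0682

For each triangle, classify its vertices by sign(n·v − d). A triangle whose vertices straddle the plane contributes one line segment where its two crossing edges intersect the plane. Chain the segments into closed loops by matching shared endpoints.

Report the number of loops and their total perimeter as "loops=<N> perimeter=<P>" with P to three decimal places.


loops=1 perimeter=10.660

Straddling triangles (8 of 12):
  (v1,v3,v0) [++-] → (-0.845, 0.08008, 0.0682)–(-0.845, -1.82, 0.0682)  len=1.9001
  (v4,v1,v0) [-+-] → (-0.03718, -1.82, 0.0682)–(-0.845, -1.82, 0.0682)  len=0.8078
  (v0,v3,v2) [-+-] → (-0.845, 0.08008, 0.0682)–(-0.845, 1.82, 0.0682)  len=1.7399
  (v5,v1,v4) [++-] → (-0.03718, -1.82, 0.0682)–(0.845, -1.82, 0.0682)  len=0.8822
  (v3,v7,v2) [++-] → (0.03718, 1.82, 0.0682)–(-0.845, 1.82, 0.0682)  len=0.8822
  (v2,v7,v6) [-+-] → (0.03718, 1.82, 0.0682)–(0.845, 1.82, 0.0682)  len=0.8078
  (v6,v5,v4) [-+-] → (0.845, -0.08008, 0.0682)–(0.845, -1.82, 0.0682)  len=1.7399
  (v7,v5,v6) [++-] → (0.845, -0.08008, 0.0682)–(0.845, 1.82, 0.0682)  len=1.9001

Chained into 1 loop(s):
  loop 1: 8 segments, perimeter = 10.6600
Total perimeter = 10.660


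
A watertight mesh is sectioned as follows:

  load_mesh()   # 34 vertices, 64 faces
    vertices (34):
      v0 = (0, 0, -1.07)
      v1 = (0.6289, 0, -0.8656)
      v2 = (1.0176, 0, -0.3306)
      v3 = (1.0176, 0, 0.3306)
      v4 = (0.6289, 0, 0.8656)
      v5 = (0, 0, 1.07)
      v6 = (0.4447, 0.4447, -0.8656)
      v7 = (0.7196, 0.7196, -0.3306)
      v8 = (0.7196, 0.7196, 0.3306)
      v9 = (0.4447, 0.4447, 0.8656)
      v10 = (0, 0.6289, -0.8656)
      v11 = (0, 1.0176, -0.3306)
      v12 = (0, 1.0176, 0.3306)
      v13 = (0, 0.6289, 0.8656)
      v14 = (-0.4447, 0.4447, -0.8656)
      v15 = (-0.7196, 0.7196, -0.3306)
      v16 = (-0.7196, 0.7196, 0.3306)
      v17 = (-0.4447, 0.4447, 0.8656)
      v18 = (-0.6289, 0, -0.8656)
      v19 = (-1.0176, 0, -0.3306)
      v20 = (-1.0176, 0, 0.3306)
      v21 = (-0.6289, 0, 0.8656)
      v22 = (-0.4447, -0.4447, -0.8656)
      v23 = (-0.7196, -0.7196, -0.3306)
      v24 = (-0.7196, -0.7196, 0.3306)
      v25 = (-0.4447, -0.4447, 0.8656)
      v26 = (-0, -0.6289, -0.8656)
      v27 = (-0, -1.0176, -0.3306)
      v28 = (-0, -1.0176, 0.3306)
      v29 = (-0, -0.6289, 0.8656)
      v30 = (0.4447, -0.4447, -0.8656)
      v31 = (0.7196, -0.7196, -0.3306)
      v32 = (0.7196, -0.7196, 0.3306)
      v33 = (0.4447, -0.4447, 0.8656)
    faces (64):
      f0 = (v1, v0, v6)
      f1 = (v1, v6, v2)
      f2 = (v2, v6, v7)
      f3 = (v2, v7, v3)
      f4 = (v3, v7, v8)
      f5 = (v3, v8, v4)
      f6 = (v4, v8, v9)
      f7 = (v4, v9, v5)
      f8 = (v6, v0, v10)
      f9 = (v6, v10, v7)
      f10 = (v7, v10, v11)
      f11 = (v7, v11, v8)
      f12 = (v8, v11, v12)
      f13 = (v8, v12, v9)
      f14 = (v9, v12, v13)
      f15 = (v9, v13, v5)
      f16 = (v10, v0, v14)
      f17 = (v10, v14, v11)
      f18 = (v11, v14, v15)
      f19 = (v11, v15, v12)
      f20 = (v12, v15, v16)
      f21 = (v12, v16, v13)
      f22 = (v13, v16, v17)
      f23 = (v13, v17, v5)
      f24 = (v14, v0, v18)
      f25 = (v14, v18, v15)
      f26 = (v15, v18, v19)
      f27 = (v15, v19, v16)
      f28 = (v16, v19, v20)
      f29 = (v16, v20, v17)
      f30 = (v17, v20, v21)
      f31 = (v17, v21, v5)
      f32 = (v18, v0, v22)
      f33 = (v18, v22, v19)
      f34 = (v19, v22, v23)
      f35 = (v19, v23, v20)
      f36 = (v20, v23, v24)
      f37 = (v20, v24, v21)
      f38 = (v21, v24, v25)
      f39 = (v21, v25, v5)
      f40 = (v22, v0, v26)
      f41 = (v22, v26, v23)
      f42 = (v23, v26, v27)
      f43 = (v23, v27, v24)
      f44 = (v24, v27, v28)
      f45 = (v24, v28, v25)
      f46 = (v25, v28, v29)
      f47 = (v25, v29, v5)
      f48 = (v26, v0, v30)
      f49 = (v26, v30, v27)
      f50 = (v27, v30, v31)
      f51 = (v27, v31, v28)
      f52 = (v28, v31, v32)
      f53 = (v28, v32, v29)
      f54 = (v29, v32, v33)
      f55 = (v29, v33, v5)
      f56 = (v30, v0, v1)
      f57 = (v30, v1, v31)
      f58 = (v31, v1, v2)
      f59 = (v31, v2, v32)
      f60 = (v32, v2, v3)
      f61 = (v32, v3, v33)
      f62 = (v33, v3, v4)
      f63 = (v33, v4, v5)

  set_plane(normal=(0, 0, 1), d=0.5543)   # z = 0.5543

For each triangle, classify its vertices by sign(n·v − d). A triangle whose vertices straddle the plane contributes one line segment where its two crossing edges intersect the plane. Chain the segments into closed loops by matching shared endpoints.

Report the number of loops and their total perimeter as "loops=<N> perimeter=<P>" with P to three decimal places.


Straddling triangles (16 of 64):
  (v3,v8,v4) [--+] → (0.681676, 0.418713, 0.5543)–(0.855073, 0, 0.5543)  len=0.4532
  (v4,v8,v9) [+-+] → (0.681676, 0.418713, 0.5543)–(0.604656, 0.604656, 0.5543)  len=0.2013
  (v8,v12,v9) [--+] → (0.185943, 0.778053, 0.5543)–(0.604656, 0.604656, 0.5543)  len=0.4532
  (v9,v12,v13) [+-+] → (0.185943, 0.778053, 0.5543)–(0, 0.855073, 0.5543)  len=0.2013
  (v12,v16,v13) [--+] → (-0.418713, 0.681676, 0.5543)–(0, 0.855073, 0.5543)  len=0.4532
  (v13,v16,v17) [+-+] → (-0.418713, 0.681676, 0.5543)–(-0.604656, 0.604656, 0.5543)  len=0.2013
  (v16,v20,v17) [--+] → (-0.778053, 0.185943, 0.5543)–(-0.604656, 0.604656, 0.5543)  len=0.4532
  (v17,v20,v21) [+-+] → (-0.778053, 0.185943, 0.5543)–(-0.855073, 0, 0.5543)  len=0.2013
  (v20,v24,v21) [--+] → (-0.681676, -0.418713, 0.5543)–(-0.855073, 0, 0.5543)  len=0.4532
  (v21,v24,v25) [+-+] → (-0.681676, -0.418713, 0.5543)–(-0.604656, -0.604656, 0.5543)  len=0.2013
  (v24,v28,v25) [--+] → (-0.185943, -0.778053, 0.5543)–(-0.604656, -0.604656, 0.5543)  len=0.4532
  (v25,v28,v29) [+-+] → (-0.185943, -0.778053, 0.5543)–(0, -0.855073, 0.5543)  len=0.2013
  (v28,v32,v29) [--+] → (0.418713, -0.681676, 0.5543)–(0, -0.855073, 0.5543)  len=0.4532
  (v29,v32,v33) [+-+] → (0.418713, -0.681676, 0.5543)–(0.604656, -0.604656, 0.5543)  len=0.2013
  (v32,v3,v33) [--+] → (0.778053, -0.185943, 0.5543)–(0.604656, -0.604656, 0.5543)  len=0.4532
  (v33,v3,v4) [+-+] → (0.778053, -0.185943, 0.5543)–(0.855073, 0, 0.5543)  len=0.2013

Chained into 1 loop(s):
  loop 1: 16 segments, perimeter = 5.2357
Total perimeter = 5.236

loops=1 perimeter=5.236
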